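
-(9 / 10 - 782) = 7811 / 10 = 781.10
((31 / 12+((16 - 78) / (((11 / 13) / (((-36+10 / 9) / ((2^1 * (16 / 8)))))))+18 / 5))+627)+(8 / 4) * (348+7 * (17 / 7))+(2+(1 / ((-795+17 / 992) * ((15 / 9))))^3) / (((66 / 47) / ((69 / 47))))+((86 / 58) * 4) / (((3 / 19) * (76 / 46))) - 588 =1013224708287422984122495669 / 704062987121738506828500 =1439.11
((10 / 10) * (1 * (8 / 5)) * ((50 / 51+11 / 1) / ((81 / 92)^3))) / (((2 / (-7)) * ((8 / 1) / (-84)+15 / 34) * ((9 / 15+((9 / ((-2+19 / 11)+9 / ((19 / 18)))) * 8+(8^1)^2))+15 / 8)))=-13198823895040 / 3492814662027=-3.78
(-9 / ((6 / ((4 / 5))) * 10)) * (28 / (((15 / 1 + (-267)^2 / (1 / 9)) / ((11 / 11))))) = -0.00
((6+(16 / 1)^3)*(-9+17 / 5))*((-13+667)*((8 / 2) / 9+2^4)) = -3705713984 / 15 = -247047598.93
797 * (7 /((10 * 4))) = 139.48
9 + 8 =17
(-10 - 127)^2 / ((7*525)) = 5.11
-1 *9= -9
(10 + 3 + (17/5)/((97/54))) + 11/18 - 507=-4290761/8730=-491.50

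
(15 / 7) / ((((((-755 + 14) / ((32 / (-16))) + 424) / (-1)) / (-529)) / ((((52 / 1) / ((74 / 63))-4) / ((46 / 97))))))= 49862850 / 411551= 121.16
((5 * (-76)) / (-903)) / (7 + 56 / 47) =3572 / 69531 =0.05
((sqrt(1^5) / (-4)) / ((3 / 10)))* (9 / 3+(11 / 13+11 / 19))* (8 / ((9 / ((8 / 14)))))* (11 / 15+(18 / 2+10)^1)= -5176448 / 140049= -36.96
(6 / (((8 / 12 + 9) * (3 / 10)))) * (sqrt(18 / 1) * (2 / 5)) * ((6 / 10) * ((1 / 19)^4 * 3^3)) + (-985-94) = -1079 + 5832 * sqrt(2) / 18896545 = -1079.00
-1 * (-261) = 261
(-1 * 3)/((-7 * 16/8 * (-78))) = -1/364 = -0.00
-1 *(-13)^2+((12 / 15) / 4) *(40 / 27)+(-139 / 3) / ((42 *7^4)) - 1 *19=-170356169 / 907578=-187.70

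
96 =96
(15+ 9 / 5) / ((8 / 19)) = 399 / 10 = 39.90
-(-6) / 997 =6 / 997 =0.01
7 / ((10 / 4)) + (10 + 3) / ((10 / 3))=6.70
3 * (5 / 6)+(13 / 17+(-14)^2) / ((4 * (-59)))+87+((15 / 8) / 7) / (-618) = 88.67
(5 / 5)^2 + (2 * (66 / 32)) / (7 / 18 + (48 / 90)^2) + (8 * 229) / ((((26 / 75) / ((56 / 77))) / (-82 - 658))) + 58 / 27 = -4436312765405 / 1559844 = -2844074.64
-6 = -6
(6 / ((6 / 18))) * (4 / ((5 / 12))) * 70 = 12096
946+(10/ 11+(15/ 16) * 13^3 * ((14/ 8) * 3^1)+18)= 8291901/ 704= 11778.27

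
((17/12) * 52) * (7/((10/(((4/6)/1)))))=1547/45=34.38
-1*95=-95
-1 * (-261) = 261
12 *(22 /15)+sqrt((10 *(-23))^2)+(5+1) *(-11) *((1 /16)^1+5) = -3461 /40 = -86.52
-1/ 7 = -0.14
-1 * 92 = -92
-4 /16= -1 /4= -0.25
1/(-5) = -1/5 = -0.20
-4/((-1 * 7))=4/7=0.57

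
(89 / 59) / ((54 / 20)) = 0.56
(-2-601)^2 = 363609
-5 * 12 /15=-4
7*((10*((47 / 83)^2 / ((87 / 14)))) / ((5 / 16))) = 6927424 / 599343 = 11.56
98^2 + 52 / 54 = 259334 / 27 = 9604.96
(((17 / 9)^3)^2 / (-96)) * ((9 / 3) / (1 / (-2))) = 24137569 / 8503056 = 2.84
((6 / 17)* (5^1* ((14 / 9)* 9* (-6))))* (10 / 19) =-25200 / 323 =-78.02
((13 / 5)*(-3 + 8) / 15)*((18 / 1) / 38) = 0.41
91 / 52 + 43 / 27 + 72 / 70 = 16523 / 3780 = 4.37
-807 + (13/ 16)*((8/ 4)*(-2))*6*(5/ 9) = -4907/ 6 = -817.83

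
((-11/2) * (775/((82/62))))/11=-24025/82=-292.99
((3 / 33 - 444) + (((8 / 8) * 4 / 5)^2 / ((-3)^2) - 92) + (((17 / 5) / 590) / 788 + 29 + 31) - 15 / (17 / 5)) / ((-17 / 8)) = 1878881911261 / 8313641325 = 226.00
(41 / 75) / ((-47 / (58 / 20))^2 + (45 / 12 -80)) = 3364 / 1147125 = 0.00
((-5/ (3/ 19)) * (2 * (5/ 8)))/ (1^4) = -39.58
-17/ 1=-17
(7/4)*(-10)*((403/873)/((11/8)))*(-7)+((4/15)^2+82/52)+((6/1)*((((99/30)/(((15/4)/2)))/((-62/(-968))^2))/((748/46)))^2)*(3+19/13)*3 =2330057911896885986339/41649032020488750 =55945.07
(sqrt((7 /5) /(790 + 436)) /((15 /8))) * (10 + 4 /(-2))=32 * sqrt(42910) /45975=0.14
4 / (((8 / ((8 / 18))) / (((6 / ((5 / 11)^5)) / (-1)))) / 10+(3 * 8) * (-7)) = -1288408 / 54115011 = -0.02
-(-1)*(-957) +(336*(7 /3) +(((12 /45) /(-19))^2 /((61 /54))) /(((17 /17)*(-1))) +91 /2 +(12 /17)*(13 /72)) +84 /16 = -13715248909 /112307100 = -122.12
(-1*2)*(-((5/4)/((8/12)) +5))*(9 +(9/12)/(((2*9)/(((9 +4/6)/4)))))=144155/1152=125.13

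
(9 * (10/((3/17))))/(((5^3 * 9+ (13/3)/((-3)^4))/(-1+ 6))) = 309825/136694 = 2.27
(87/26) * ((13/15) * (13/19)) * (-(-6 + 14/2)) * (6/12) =-377/380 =-0.99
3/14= 0.21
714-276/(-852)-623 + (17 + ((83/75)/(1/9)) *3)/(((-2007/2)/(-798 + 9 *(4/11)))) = 1677853436/13062225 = 128.45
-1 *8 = -8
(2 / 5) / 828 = 1 / 2070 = 0.00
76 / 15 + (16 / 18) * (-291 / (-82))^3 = 46308281 / 1033815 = 44.79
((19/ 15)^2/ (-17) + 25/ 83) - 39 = -38.79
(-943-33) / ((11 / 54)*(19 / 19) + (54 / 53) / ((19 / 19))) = -2793312 / 3499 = -798.32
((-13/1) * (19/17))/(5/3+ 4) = -741/289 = -2.56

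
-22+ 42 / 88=-947 / 44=-21.52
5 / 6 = 0.83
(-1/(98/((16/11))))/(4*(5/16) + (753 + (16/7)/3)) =-96/4883417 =-0.00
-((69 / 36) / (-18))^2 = -529 / 46656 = -0.01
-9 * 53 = -477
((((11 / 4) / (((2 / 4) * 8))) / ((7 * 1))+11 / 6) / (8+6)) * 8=649 / 588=1.10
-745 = -745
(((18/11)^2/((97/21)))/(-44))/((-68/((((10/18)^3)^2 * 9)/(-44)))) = -109375/93868018992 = -0.00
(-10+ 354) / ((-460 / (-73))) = 54.59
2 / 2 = 1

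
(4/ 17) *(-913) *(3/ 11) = -996/ 17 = -58.59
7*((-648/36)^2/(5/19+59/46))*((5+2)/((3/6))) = 3964464/193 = 20541.26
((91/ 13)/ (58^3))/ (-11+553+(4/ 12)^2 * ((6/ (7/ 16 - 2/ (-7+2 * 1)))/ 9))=12663/ 191334241456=0.00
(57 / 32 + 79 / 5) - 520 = -80387 / 160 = -502.42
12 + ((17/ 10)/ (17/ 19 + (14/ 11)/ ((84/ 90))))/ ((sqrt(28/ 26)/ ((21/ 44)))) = 12.35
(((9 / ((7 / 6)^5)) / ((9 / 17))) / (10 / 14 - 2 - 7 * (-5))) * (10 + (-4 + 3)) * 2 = 594864 / 141659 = 4.20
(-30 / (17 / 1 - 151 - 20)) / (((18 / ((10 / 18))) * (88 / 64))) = 100 / 22869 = 0.00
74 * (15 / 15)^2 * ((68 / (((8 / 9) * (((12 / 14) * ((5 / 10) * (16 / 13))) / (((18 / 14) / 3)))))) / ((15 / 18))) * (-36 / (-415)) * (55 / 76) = 21857121 / 63080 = 346.50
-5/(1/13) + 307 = 242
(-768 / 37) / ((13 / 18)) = -13824 / 481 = -28.74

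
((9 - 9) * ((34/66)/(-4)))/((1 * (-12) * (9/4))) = 0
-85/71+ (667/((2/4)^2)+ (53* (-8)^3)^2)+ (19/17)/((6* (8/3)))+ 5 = 14220684121957/19312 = 736365167.87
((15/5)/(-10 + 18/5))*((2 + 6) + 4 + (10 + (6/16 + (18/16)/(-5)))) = -1329/128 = -10.38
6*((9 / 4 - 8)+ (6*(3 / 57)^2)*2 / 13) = -323673 / 9386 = -34.48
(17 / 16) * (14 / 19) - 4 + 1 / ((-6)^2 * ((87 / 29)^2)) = -39571 / 12312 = -3.21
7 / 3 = 2.33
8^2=64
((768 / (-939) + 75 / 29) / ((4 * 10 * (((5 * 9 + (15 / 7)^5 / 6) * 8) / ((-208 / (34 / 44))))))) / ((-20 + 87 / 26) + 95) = -143285960818 / 396446597469225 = -0.00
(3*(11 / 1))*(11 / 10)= 363 / 10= 36.30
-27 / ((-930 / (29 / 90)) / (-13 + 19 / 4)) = -0.08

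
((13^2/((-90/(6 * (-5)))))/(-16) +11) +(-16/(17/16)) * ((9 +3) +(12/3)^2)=-414.17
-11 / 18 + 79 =1411 / 18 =78.39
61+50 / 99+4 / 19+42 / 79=9249875 / 148599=62.25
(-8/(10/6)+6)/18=1/15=0.07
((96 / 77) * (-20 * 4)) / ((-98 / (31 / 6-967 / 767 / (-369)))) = 1872963200 / 355948593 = 5.26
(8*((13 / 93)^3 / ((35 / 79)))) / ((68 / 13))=4512638 / 478592415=0.01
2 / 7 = 0.29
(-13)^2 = 169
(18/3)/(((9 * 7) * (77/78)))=52/539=0.10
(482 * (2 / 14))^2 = 232324 / 49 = 4741.31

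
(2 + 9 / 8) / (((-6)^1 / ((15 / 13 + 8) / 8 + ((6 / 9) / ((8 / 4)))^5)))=-0.60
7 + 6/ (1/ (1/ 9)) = 23/ 3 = 7.67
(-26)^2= 676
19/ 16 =1.19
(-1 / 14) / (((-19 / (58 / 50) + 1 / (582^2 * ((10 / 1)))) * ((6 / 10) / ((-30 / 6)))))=-409291500 / 11262572797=-0.04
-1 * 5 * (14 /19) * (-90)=6300 /19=331.58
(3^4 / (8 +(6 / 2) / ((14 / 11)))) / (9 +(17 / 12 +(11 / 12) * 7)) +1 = 21449 / 14645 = 1.46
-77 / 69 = -1.12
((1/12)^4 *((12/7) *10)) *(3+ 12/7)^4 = 219615/537824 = 0.41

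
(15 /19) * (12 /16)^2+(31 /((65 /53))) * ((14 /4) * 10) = 3498059 /3952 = 885.14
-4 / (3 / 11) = -44 / 3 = -14.67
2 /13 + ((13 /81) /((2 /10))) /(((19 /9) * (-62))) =20359 /137826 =0.15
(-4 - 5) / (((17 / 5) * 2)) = -1.32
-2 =-2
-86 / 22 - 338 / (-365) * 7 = 10331 / 4015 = 2.57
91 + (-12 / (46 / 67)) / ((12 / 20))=1423 / 23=61.87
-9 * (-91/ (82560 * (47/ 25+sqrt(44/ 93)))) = 5966415/ 979365248 -34125 * sqrt(1023)/ 489682624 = 0.00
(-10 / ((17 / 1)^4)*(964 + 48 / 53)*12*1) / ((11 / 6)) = -36820800 / 48692743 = -0.76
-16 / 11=-1.45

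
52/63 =0.83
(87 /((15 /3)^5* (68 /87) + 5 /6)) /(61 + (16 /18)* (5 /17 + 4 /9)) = 6948342 /12031745215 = 0.00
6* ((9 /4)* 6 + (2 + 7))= 135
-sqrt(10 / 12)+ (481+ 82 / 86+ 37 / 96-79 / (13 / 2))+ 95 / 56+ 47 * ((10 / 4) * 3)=309677257 / 375648-sqrt(30) / 6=823.47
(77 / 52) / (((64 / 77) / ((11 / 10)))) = 65219 / 33280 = 1.96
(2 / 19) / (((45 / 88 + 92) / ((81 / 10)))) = 7128 / 773395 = 0.01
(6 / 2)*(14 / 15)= 14 / 5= 2.80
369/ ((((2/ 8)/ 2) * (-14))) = -1476/ 7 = -210.86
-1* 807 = -807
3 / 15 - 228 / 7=-1133 / 35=-32.37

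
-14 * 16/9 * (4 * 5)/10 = -448/9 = -49.78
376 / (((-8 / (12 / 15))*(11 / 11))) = -188 / 5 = -37.60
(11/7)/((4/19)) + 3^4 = 2477/28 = 88.46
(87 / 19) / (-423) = -29 / 2679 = -0.01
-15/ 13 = -1.15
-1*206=-206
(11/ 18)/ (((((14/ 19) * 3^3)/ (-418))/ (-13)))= 567853/ 3402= 166.92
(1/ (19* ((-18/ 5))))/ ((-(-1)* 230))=-1/ 15732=-0.00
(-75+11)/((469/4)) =-256/469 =-0.55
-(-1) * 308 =308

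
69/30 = 23/10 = 2.30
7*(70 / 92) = 245 / 46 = 5.33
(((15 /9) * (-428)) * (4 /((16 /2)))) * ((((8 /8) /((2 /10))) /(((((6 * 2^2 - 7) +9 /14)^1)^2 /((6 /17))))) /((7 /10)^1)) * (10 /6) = -14980000 /3111459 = -4.81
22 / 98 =11 / 49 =0.22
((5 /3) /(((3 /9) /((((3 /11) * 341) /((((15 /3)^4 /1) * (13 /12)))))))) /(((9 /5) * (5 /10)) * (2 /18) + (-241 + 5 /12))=-13392 /4689425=-0.00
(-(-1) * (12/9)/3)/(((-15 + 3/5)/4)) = -10/81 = -0.12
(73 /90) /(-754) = -73 /67860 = -0.00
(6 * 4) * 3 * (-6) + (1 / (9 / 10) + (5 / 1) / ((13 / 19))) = -49559 / 117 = -423.58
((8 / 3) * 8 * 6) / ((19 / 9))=1152 / 19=60.63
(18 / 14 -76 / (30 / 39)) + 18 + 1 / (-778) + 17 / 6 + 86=380584 / 40845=9.32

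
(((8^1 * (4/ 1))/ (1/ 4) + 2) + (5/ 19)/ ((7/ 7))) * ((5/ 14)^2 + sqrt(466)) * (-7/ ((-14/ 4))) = 61875/ 1862 + 4950 * sqrt(466)/ 19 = 5657.22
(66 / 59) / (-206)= -33 / 6077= -0.01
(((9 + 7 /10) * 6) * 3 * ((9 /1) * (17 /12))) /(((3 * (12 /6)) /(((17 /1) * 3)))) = 756891 /40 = 18922.28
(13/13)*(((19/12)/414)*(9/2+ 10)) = 551/9936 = 0.06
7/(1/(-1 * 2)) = -14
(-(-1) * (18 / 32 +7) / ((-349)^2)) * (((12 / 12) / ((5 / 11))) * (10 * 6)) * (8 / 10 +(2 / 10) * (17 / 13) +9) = 1305711 / 15834130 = 0.08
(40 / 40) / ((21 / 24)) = 8 / 7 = 1.14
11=11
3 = 3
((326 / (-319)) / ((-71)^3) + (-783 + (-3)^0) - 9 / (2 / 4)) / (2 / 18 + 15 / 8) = -6576399854928 / 16326826087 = -402.80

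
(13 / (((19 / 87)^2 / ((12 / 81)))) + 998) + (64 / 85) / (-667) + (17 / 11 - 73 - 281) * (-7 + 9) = 225228289148 / 675407535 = 333.47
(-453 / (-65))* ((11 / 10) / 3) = 1661 / 650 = 2.56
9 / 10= 0.90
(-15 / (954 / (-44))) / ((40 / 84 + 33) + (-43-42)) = -0.01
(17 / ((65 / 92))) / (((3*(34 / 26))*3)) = 2.04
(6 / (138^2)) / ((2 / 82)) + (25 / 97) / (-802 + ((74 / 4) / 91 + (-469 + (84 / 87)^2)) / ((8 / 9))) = 6371650444673 / 500780884829622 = 0.01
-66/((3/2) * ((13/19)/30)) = -25080/13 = -1929.23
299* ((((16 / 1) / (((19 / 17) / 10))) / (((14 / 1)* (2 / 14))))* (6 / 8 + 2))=1118260 / 19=58855.79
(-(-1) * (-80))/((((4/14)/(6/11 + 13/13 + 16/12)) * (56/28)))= -13300/33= -403.03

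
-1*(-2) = 2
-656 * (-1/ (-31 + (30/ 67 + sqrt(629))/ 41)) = -38350394516/ 1810945637 - 30184036 * sqrt(629)/ 1810945637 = -21.60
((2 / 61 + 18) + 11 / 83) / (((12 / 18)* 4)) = 275913 / 40504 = 6.81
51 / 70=0.73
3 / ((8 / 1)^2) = 3 / 64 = 0.05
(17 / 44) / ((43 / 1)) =17 / 1892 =0.01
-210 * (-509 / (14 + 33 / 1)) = 106890 / 47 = 2274.26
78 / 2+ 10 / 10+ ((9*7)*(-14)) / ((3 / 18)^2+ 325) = 436288 / 11701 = 37.29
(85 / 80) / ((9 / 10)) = 1.18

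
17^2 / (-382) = -289 / 382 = -0.76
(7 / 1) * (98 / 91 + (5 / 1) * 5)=2373 / 13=182.54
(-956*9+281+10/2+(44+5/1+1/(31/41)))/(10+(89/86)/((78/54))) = -286541164/371411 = -771.49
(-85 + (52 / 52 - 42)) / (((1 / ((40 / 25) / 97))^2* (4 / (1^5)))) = -2016 / 235225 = -0.01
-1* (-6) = 6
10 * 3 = 30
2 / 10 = 1 / 5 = 0.20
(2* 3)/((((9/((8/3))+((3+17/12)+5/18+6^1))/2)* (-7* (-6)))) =144/7091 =0.02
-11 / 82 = -0.13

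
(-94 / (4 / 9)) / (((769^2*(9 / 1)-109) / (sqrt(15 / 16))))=-423*sqrt(15) / 42577120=-0.00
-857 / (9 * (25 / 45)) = -171.40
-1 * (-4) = 4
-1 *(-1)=1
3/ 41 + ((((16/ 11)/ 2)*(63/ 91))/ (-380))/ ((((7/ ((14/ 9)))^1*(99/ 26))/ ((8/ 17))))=5273581/ 72108135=0.07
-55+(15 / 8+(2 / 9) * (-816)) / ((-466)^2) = -55.00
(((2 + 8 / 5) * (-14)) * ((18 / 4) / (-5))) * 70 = 15876 / 5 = 3175.20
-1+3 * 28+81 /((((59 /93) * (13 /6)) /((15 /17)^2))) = 28567579 /221663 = 128.88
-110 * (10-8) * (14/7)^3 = -1760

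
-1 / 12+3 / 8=0.29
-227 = -227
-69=-69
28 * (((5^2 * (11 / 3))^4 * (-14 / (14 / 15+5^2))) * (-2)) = 22419031250000 / 10503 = 2134535965.91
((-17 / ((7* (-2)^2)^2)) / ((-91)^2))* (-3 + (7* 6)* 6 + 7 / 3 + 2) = -0.00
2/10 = 0.20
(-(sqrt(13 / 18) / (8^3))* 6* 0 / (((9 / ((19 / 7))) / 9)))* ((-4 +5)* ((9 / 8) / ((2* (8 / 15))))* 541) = 0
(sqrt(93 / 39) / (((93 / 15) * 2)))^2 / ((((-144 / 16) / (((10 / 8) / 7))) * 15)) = -25 / 1218672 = -0.00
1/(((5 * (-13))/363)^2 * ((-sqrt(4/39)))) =-131769 * sqrt(39)/8450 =-97.38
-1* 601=-601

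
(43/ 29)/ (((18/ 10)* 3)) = 215/ 783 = 0.27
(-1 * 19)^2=361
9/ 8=1.12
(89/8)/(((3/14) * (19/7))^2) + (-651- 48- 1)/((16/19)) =-10375547/12996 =-798.36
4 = 4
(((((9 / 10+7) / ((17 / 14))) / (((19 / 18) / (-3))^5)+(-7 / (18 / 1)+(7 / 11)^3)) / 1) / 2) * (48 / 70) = -1738295752545406 / 4202001905475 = -413.68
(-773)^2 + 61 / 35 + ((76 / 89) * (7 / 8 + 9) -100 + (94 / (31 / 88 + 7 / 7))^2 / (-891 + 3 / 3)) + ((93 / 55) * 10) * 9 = 16569407252315 / 27727238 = 597585.93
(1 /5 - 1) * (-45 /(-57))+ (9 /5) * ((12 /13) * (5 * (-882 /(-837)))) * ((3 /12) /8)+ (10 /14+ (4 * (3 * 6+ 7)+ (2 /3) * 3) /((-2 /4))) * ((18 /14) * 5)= -1961801265 /1500772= -1307.19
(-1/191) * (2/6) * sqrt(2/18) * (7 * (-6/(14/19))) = 19/573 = 0.03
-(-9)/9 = 1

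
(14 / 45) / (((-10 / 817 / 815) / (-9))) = 932197 / 5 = 186439.40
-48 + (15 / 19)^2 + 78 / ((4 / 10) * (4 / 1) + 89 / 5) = -1518201 / 35017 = -43.36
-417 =-417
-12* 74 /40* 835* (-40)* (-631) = -467873880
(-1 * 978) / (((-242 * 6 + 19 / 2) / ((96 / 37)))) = 187776 / 106745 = 1.76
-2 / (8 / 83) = -83 / 4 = -20.75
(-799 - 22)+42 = -779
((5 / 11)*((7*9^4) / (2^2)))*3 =15656.93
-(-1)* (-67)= -67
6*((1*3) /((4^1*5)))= 9 /10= 0.90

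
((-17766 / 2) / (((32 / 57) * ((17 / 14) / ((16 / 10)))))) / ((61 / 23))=-81519291 / 10370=-7861.07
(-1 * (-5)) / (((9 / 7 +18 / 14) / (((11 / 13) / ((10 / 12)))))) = 77 / 39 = 1.97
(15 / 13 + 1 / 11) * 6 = 1068 / 143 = 7.47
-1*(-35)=35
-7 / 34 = -0.21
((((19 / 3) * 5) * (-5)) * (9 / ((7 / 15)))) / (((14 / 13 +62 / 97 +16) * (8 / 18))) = -48516975 / 125104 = -387.81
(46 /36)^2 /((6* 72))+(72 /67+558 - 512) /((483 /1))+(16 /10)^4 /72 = 181429916963 /943646760000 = 0.19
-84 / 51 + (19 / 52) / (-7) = -10515 / 6188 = -1.70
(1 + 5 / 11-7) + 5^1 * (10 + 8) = 929 / 11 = 84.45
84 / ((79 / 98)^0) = 84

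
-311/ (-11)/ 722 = 311/ 7942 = 0.04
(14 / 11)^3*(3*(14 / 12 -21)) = -163268 / 1331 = -122.67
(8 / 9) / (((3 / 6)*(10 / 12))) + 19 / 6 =53 / 10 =5.30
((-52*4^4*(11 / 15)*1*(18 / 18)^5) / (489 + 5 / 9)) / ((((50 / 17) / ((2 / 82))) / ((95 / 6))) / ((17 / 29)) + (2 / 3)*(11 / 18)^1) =-32564353536 / 21882189715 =-1.49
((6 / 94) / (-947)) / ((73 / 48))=-144 / 3249157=-0.00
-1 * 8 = -8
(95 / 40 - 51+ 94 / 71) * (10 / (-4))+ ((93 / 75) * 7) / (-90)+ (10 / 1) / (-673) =101612655587 / 860094000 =118.14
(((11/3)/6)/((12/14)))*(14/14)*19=1463/108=13.55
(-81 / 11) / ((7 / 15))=-1215 / 77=-15.78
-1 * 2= -2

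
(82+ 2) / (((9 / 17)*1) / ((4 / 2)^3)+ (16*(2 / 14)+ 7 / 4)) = 79968 / 3905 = 20.48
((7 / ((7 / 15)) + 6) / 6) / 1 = 7 / 2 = 3.50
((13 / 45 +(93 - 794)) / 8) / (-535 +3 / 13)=102479 / 625680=0.16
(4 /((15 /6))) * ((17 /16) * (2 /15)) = 17 /75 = 0.23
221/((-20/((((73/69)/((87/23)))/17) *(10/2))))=-949/1044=-0.91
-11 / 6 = -1.83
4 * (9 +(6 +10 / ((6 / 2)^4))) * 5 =24500 / 81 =302.47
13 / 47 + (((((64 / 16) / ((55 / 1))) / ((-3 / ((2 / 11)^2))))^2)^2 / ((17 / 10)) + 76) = 1936624113870027278509 / 25389493264125799875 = 76.28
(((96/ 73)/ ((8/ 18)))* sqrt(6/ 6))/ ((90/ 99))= 3.25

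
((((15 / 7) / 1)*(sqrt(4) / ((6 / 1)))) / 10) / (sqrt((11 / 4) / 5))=sqrt(55) / 77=0.10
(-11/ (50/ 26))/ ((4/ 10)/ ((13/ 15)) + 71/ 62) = -115258/ 32375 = -3.56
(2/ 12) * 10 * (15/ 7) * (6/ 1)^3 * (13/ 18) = 3900/ 7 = 557.14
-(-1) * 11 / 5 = 11 / 5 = 2.20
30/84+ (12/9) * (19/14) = 13/6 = 2.17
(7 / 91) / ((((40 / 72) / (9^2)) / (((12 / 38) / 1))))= 4374 / 1235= 3.54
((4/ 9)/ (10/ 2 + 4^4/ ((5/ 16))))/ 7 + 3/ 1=778889/ 259623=3.00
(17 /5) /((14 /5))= 17 /14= 1.21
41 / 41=1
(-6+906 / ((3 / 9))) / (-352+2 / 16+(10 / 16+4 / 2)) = -10848 / 1397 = -7.77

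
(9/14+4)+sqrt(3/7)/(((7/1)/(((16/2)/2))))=4 * sqrt(21)/49+65/14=5.02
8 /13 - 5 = -57 /13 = -4.38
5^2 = 25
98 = 98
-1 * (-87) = 87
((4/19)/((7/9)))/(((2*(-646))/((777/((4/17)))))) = -999/1444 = -0.69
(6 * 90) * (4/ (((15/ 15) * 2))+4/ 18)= 1200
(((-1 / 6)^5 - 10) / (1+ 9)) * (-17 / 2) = 1321937 / 155520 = 8.50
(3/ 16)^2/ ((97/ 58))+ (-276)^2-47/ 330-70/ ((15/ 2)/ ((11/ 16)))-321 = 51795397683/ 682880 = 75848.46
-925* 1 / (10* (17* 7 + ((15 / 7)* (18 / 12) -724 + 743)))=-1295 / 1977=-0.66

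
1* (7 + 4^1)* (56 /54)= 308 /27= 11.41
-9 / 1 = -9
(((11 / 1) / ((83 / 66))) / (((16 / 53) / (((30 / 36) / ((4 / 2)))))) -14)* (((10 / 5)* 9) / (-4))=46071 / 5312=8.67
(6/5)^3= 216/125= 1.73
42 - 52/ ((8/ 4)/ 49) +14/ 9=-11074/ 9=-1230.44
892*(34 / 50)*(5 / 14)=7582 / 35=216.63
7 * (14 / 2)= 49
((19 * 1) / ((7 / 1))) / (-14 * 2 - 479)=-19 / 3549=-0.01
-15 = -15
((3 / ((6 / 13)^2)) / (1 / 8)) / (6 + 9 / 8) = 2704 / 171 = 15.81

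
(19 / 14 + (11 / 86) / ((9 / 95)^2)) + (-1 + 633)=15789343 / 24381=647.61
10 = 10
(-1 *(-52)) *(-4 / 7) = -208 / 7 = -29.71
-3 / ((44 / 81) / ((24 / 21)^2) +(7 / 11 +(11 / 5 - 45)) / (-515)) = -6.03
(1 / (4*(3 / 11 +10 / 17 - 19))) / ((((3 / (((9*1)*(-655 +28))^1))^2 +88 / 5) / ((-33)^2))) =-3602608602615 / 4224507691264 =-0.85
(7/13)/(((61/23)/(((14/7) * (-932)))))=-300104/793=-378.44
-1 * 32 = -32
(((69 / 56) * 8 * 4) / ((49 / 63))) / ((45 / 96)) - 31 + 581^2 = 82721346 / 245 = 337638.15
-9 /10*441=-3969 /10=-396.90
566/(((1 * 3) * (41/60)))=11320/41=276.10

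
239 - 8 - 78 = 153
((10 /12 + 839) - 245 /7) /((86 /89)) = 429781 /516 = 832.91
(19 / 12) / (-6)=-19 / 72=-0.26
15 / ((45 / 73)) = 73 / 3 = 24.33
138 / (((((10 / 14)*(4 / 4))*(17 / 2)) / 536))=1035552 / 85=12182.96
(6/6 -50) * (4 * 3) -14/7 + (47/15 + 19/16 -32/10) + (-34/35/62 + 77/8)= -30168373/52080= -579.27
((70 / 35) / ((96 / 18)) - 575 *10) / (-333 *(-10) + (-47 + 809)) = -45997 / 32736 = -1.41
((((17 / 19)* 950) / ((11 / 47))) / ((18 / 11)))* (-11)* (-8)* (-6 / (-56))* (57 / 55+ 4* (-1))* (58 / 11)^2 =-4381172680 / 2541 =-1724192.32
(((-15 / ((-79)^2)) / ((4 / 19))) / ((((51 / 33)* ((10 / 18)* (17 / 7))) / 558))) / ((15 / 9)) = -33062337 / 18036490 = -1.83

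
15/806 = 0.02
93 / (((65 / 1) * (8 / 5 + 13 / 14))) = 434 / 767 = 0.57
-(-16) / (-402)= -8 / 201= -0.04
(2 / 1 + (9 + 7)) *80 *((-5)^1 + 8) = 4320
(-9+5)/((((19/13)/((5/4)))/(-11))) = 715/19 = 37.63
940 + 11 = 951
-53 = -53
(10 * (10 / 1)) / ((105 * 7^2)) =20 / 1029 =0.02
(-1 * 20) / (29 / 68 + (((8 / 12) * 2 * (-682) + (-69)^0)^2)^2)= -0.00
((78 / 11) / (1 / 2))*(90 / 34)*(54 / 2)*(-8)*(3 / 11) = -4548960 / 2057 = -2211.45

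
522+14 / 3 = 1580 / 3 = 526.67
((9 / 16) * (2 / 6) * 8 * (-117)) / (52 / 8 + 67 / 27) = -9477 / 485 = -19.54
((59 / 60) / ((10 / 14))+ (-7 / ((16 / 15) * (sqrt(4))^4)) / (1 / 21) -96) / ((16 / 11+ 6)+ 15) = -21803573 / 4742400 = -4.60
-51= -51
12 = 12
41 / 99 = 0.41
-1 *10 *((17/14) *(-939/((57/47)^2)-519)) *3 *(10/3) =140544.77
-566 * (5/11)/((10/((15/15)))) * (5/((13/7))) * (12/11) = -118860/1573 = -75.56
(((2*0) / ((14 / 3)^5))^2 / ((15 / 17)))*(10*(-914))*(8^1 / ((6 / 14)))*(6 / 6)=0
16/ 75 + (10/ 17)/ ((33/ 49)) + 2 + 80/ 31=2464052/ 434775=5.67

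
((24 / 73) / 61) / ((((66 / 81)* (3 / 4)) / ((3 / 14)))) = 648 / 342881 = 0.00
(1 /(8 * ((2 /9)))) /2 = 9 /32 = 0.28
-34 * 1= -34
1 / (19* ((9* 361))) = 1 / 61731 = 0.00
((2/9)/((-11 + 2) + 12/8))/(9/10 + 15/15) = -8/513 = -0.02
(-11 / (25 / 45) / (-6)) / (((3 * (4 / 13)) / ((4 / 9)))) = 143 / 90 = 1.59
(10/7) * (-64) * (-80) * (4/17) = 204800/119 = 1721.01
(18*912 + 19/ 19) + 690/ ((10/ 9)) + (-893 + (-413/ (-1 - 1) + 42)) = 32787/ 2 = 16393.50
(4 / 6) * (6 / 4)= 1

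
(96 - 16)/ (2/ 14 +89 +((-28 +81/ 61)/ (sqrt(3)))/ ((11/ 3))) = 0.94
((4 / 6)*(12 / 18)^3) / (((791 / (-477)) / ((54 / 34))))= -2544 / 13447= -0.19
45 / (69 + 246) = 1 / 7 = 0.14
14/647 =0.02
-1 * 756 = -756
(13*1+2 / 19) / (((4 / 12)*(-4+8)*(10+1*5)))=249 / 380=0.66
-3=-3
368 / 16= 23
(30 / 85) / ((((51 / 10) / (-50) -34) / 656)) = -1968000 / 289867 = -6.79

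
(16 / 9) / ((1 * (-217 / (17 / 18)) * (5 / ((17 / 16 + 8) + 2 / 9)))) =-3247 / 225990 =-0.01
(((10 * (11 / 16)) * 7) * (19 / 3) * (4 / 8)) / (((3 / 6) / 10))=36575 / 12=3047.92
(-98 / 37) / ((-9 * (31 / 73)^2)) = 522242 / 320013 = 1.63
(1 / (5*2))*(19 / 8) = 19 / 80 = 0.24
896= 896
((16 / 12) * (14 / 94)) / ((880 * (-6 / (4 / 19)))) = -7 / 884070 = -0.00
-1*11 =-11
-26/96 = -13/48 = -0.27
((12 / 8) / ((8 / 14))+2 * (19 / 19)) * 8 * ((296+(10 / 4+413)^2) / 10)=5118913 / 8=639864.12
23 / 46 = 1 / 2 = 0.50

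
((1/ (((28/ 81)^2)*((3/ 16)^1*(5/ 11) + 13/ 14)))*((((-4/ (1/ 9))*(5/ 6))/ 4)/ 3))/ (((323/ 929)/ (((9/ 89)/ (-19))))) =3017108655/ 9550730798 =0.32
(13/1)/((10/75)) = 195/2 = 97.50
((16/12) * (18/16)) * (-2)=-3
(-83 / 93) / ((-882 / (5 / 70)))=83 / 1148364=0.00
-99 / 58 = -1.71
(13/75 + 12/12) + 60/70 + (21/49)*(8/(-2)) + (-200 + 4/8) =-209143/1050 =-199.18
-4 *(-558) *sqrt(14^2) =31248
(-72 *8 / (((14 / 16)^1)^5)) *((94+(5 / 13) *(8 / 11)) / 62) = -18176016384 / 10643633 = -1707.69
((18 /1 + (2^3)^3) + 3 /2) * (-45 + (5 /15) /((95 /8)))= -13624471 /570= -23902.58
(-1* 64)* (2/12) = -32/3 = -10.67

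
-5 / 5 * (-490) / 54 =245 / 27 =9.07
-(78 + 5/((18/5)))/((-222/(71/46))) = 101459/183816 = 0.55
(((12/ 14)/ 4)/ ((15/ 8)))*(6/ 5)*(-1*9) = -216/ 175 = -1.23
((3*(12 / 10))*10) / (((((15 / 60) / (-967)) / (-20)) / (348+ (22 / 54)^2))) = 78539894720 / 81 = 969628329.88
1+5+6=12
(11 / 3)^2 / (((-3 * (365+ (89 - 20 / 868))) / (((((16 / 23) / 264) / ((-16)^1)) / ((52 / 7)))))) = 16709 / 76348363104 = 0.00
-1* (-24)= 24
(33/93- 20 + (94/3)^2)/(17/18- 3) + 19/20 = -289611/620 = -467.11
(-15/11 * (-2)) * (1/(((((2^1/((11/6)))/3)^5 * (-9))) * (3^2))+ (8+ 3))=341515/13824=24.70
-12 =-12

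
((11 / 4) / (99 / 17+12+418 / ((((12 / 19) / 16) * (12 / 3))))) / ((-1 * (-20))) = 561 / 10873840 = 0.00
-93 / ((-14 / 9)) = 837 / 14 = 59.79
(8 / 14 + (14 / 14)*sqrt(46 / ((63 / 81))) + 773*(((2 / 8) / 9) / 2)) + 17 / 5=22.40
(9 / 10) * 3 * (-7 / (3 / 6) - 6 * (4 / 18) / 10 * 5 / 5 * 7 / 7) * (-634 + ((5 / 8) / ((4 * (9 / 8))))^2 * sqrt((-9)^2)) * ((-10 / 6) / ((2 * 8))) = -4837363 / 1920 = -2519.46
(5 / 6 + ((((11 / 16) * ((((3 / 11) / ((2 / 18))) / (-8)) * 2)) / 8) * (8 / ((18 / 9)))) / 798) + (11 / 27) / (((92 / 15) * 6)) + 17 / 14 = 6217565 / 3020544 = 2.06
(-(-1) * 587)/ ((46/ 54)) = 689.09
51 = 51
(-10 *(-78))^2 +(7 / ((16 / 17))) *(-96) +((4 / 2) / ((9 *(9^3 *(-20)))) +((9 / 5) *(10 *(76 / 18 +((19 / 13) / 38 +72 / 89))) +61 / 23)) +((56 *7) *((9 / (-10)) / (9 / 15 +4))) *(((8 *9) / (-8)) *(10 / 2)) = 611231.21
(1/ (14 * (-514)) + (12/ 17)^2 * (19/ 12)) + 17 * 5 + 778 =1796373171/ 2079644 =863.79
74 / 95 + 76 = 7294 / 95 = 76.78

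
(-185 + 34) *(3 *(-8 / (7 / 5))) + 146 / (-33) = 596938 / 231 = 2584.15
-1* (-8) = 8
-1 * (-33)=33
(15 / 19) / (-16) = -15 / 304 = -0.05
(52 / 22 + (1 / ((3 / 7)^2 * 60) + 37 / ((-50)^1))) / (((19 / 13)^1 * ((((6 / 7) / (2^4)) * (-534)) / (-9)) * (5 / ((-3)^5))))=-41701023 / 2325125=-17.93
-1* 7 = -7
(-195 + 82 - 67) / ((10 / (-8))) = 144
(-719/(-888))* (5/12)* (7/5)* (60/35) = 719/888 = 0.81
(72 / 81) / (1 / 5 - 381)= -5 / 2142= -0.00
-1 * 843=-843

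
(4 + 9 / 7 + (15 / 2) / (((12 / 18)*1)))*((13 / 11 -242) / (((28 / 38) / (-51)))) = 1188465903 / 4312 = 275618.25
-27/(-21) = 1.29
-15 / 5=-3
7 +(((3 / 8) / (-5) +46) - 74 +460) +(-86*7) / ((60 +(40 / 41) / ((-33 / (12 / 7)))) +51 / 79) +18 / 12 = 260232116259 / 604501880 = 430.49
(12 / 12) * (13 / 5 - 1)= 8 / 5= 1.60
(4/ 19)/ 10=2/ 95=0.02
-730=-730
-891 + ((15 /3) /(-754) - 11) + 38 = -651461 /754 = -864.01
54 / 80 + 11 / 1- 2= 387 / 40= 9.68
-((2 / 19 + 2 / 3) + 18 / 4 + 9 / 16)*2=-5321 / 456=-11.67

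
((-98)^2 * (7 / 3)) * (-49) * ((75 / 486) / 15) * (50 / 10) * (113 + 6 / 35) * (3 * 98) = -456687535220 / 243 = -1879372572.92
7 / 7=1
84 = 84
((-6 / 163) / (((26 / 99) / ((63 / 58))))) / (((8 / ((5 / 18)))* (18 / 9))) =-10395 / 3932864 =-0.00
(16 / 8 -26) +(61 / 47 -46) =-3229 / 47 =-68.70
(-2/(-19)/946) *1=1/8987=0.00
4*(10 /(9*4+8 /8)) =40 /37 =1.08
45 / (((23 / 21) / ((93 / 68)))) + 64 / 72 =803477 / 14076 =57.08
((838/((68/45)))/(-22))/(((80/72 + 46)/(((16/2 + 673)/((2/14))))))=-808936065/317152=-2550.63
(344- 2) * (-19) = -6498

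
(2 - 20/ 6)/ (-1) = 4/ 3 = 1.33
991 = 991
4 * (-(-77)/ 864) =77/ 216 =0.36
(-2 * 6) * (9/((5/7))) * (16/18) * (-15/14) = 144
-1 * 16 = -16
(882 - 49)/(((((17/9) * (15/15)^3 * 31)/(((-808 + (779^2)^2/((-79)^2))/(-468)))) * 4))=-18044296871097/40241968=-448394.99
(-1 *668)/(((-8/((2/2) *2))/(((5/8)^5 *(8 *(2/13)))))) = 521875/26624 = 19.60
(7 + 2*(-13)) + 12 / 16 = -73 / 4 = -18.25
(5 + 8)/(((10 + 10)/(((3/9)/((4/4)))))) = 13/60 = 0.22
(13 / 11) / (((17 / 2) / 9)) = 234 / 187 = 1.25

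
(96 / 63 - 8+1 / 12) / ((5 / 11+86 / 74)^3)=-12068026597 / 7976928736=-1.51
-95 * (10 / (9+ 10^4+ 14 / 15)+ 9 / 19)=-45.09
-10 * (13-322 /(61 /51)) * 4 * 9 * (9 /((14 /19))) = 481060620 /427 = 1126605.67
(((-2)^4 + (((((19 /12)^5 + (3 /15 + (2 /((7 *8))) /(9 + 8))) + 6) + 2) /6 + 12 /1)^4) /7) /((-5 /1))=-31750427806474639200794745941448942173281 /21795449480046279938877372864921600000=-1456.75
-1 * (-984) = 984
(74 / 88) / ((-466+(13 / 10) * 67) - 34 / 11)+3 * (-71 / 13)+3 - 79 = -100932043 / 1092494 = -92.39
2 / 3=0.67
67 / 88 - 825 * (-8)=580867 / 88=6600.76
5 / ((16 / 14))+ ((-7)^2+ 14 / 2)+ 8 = 68.38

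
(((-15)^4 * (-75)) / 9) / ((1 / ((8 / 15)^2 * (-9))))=1080000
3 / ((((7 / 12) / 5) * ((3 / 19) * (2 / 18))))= 10260 / 7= 1465.71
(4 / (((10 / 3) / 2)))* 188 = 2256 / 5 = 451.20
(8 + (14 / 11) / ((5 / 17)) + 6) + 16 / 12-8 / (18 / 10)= 7532 / 495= 15.22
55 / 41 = 1.34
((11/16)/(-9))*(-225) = 17.19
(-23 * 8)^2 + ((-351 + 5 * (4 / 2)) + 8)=33523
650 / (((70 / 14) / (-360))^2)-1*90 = 3369510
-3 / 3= -1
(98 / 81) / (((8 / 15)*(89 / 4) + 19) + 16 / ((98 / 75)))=24010 / 855549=0.03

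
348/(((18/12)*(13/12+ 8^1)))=2784/109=25.54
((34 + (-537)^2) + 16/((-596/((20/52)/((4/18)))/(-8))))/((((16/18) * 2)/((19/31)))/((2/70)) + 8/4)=1802395917/646958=2785.96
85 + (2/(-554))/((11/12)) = 258983/3047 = 85.00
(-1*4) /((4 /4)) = -4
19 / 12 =1.58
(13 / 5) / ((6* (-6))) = -13 / 180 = -0.07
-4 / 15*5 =-4 / 3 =-1.33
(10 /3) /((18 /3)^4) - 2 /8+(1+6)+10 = 32567 /1944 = 16.75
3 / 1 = 3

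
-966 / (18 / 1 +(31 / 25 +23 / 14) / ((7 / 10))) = -236670 / 5419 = -43.67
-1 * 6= -6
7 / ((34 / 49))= 343 / 34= 10.09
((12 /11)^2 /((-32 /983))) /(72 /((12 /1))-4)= -8847 /484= -18.28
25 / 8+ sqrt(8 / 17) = 2 * sqrt(34) / 17+ 25 / 8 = 3.81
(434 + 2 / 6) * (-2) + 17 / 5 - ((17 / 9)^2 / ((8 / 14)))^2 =-474623813 / 524880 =-904.25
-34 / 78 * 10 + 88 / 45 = -1406 / 585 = -2.40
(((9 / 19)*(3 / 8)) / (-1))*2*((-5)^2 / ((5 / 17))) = -2295 / 76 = -30.20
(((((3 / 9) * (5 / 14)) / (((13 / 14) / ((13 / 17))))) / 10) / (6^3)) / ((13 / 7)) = 7 / 286416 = 0.00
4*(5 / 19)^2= 100 / 361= 0.28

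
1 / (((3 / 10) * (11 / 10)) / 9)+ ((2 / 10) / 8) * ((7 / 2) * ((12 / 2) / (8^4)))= 49152231 / 1802240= 27.27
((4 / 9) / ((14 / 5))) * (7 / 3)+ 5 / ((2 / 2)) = 145 / 27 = 5.37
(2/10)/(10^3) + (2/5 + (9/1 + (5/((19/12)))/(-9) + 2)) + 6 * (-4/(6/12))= -36.95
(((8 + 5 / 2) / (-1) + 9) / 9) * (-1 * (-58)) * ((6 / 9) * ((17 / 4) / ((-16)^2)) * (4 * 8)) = -493 / 144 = -3.42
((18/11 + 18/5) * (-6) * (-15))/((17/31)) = 160704/187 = 859.38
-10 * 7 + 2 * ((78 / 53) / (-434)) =-70.01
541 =541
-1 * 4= -4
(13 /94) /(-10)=-13 /940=-0.01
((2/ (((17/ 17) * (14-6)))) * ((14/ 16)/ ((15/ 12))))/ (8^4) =7/ 163840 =0.00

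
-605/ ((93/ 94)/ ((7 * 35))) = -13933150/ 93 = -149818.82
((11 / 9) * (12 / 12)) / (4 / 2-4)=-11 / 18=-0.61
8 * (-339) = -2712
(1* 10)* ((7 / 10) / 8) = 7 / 8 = 0.88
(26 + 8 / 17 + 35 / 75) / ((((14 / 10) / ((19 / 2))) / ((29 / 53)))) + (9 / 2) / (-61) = 115351835 / 1154181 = 99.94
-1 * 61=-61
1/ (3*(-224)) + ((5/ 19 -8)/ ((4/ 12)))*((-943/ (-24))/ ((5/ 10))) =-23288347/ 12768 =-1823.96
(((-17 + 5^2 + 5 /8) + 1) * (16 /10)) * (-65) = -1001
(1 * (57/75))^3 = 6859/15625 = 0.44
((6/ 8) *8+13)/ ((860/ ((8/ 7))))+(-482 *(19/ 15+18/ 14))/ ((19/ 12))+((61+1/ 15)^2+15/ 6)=7603976903/ 2573550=2954.66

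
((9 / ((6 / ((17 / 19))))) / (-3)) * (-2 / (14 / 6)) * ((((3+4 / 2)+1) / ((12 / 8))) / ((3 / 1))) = 68 / 133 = 0.51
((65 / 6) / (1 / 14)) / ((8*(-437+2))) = -91 / 2088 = -0.04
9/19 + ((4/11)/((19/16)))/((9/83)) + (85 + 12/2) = 177374/1881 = 94.30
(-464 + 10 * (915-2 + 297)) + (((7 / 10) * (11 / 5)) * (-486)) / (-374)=9892301 / 850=11638.00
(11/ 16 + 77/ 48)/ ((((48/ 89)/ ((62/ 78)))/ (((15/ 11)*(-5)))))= -344875/ 14976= -23.03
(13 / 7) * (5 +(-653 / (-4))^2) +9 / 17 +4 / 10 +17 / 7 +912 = 479984553 / 9520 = 50418.55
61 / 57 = 1.07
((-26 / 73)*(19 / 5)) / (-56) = 247 / 10220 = 0.02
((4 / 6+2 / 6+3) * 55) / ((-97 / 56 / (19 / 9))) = -268.13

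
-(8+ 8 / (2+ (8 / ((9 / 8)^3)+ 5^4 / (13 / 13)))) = -3695264 / 461179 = -8.01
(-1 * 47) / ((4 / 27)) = -1269 / 4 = -317.25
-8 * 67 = -536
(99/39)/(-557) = -33/7241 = -0.00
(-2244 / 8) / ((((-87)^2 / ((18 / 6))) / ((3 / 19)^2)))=-1683 / 607202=-0.00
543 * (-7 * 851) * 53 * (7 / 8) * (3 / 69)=-52176327 / 8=-6522040.88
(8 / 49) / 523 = 0.00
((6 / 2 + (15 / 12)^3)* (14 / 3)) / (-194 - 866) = -2219 / 101760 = -0.02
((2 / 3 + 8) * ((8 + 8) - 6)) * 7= 1820 / 3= 606.67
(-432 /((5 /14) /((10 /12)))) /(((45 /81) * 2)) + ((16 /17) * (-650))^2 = 373348.86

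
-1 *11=-11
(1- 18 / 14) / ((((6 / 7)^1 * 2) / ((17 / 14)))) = -0.20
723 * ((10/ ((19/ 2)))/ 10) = 1446/ 19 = 76.11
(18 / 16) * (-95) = -855 / 8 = -106.88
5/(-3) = -5/3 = -1.67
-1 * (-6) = 6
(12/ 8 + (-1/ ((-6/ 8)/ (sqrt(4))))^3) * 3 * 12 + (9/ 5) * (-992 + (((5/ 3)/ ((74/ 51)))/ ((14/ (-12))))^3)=-273809882711/ 260609685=-1050.65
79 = 79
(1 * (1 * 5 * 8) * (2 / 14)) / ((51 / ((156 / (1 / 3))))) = 6240 / 119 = 52.44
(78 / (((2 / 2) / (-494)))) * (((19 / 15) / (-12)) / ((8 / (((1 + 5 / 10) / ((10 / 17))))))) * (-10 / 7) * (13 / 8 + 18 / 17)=-4453657 / 896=-4970.60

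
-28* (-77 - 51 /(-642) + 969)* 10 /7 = -3818100 /107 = -35683.18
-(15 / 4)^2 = -225 / 16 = -14.06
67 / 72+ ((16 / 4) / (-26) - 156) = -155.22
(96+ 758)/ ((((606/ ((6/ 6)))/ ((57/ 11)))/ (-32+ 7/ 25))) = -6433609/ 27775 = -231.63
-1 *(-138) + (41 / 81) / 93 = 1039595 / 7533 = 138.01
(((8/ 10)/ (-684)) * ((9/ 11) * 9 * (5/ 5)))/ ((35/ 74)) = -666/ 36575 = -0.02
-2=-2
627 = 627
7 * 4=28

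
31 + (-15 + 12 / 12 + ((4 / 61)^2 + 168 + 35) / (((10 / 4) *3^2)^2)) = 4856183 / 279075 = 17.40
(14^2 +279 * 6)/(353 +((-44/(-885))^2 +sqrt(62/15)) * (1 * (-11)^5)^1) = 51725355067163250/65765837732908300690529 -12316487092836423750 * sqrt(930)/65765837732908300690529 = -0.01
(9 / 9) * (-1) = -1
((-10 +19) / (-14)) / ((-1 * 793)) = 9 / 11102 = 0.00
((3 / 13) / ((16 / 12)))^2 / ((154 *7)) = 81 / 2914912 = 0.00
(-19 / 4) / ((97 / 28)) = -133 / 97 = -1.37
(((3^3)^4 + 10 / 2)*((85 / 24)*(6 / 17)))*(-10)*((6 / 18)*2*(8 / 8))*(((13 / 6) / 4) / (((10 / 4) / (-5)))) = 86359975 / 18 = 4797776.39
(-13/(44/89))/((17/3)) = -3471/748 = -4.64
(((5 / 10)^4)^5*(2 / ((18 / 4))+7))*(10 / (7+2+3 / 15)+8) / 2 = 14003 / 434110464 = 0.00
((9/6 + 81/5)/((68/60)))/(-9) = -59/34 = -1.74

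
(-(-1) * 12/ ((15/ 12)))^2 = 92.16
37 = 37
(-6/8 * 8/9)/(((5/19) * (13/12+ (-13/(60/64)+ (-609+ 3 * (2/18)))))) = 152/37287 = 0.00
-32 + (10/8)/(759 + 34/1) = -32.00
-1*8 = -8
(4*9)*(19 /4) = 171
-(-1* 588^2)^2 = -119538913536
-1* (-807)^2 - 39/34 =-22142505/34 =-651250.15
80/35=16/7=2.29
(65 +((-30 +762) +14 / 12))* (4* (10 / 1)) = 95780 / 3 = 31926.67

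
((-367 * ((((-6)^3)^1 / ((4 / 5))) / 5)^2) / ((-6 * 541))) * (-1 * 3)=-535086 / 541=-989.07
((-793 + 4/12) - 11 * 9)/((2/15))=-6687.50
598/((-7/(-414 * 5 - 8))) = 1242644/7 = 177520.57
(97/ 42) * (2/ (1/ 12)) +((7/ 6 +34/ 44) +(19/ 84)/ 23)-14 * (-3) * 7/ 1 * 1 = 1066783/ 3036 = 351.38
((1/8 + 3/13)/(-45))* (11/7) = -407/32760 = -0.01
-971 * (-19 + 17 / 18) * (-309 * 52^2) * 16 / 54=-351565697600 / 81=-4340317254.32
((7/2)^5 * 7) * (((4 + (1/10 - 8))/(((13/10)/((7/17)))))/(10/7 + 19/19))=-17294403/9248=-1870.07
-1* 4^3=-64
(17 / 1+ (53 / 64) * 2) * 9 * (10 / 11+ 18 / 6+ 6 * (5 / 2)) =69849 / 22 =3174.95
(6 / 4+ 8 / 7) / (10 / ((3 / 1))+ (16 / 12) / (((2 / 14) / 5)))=0.05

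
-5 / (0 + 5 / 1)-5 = -6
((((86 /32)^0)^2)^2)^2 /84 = 1 /84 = 0.01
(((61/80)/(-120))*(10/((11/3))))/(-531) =61/1869120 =0.00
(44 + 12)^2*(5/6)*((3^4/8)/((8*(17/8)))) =26460/17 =1556.47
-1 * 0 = 0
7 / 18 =0.39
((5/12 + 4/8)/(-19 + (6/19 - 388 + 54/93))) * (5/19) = -31/52188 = -0.00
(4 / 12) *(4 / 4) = 0.33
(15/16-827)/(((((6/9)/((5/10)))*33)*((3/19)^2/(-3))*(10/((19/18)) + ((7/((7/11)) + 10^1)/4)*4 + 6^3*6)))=90655403/53228736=1.70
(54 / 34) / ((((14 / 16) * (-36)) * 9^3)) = -2 / 28917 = -0.00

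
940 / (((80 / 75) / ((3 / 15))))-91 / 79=55331 / 316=175.10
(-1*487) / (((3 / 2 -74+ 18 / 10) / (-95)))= -462650 / 707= -654.38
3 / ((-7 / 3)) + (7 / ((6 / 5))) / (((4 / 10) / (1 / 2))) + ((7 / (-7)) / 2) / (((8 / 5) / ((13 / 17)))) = 32941 / 5712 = 5.77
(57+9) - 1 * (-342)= 408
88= 88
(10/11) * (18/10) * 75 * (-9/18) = -675/11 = -61.36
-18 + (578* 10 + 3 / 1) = 5765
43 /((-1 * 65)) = -43 /65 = -0.66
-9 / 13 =-0.69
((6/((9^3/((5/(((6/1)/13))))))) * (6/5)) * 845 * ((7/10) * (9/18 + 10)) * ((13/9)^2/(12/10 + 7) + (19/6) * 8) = 17003.71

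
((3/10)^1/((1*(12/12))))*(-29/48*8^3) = -464/5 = -92.80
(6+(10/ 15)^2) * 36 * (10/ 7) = 2320/ 7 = 331.43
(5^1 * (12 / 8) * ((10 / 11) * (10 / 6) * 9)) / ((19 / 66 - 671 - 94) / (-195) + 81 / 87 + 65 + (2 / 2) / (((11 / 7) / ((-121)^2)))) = 38171250 / 3503455009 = 0.01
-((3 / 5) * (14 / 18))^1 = -7 / 15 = -0.47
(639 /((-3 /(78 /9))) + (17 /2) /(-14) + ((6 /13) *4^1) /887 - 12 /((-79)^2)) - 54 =-3829759542171 /2015019188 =-1900.61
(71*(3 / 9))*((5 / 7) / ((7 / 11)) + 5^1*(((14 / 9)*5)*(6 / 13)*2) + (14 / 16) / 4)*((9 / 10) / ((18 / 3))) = 161682407 / 1223040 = 132.20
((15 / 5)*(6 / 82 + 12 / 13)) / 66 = 531 / 11726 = 0.05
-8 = -8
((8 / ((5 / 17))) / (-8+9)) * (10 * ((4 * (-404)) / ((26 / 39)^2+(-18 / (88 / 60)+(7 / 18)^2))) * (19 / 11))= 2705882112 / 41617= 65018.67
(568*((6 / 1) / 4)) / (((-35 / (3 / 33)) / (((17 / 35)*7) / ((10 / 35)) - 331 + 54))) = 102666 / 175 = 586.66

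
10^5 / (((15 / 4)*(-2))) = -40000 / 3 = -13333.33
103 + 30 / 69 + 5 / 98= 233257 / 2254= 103.49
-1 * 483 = -483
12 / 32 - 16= -125 / 8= -15.62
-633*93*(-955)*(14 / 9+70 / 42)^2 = 5253436855 / 9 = 583715206.11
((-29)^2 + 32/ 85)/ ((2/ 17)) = 71517/ 10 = 7151.70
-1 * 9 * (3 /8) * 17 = -459 /8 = -57.38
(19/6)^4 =130321/1296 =100.56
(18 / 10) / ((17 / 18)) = 162 / 85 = 1.91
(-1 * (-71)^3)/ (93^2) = 357911/ 8649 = 41.38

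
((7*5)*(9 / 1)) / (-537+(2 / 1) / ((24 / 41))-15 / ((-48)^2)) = -26880 / 45533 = -0.59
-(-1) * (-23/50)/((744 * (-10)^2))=-23/3720000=-0.00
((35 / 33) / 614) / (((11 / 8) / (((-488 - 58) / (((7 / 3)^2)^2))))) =-42120 / 1820203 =-0.02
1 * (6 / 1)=6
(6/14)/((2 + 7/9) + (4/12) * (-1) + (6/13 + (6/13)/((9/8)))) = 351/2716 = 0.13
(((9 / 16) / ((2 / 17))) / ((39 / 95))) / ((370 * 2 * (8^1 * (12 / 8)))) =323 / 246272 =0.00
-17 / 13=-1.31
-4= -4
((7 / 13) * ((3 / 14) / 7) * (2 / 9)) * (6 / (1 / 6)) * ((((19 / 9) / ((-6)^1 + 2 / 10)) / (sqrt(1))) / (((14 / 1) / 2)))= -380 / 55419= -0.01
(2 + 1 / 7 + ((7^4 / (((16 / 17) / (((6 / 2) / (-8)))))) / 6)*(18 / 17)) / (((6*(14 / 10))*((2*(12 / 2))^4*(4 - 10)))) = 248905 / 1560674304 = 0.00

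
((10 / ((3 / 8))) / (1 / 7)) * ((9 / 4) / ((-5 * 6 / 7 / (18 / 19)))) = -1764 / 19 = -92.84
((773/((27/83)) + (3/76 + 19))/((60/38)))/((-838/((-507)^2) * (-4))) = 116333.27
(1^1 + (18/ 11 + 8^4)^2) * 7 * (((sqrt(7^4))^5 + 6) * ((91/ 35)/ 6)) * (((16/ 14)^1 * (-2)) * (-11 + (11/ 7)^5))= 46617639946251129.37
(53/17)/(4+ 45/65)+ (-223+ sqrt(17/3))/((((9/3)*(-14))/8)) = 939473/21777 - 4*sqrt(51)/63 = 42.69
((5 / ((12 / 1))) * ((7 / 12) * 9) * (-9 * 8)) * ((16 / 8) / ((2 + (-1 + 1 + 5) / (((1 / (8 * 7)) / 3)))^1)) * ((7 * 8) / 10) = -882 / 421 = -2.10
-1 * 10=-10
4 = 4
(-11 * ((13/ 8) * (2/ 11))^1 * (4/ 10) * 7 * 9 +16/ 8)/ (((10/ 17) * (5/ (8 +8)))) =-54332/ 125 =-434.66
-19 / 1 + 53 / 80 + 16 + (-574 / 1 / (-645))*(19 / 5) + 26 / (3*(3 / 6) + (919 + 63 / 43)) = 4387548209 / 4091312400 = 1.07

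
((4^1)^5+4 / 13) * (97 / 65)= 1291652 / 845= 1528.58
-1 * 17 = -17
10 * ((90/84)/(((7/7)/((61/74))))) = 4575/518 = 8.83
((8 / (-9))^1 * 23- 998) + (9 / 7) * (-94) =-71776 / 63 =-1139.30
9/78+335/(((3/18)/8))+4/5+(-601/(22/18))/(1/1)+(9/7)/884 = 5305624777/340340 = 15589.19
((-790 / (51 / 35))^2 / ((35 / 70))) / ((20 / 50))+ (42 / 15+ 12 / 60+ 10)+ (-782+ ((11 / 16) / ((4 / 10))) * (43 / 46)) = 5623947502597 / 3828672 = 1468902.93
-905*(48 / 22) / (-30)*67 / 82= 24254 / 451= 53.78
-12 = -12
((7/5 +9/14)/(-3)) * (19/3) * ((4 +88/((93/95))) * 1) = -11862422/29295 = -404.93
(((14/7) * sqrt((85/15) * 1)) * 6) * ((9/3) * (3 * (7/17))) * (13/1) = 3276 * sqrt(51)/17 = 1376.20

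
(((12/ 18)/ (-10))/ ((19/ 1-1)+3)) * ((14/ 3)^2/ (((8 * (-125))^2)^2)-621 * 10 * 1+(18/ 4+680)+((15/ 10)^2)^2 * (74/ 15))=12376181249999951/ 708750000000000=17.46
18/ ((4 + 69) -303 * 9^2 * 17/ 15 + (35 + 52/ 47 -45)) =-2115/ 3260777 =-0.00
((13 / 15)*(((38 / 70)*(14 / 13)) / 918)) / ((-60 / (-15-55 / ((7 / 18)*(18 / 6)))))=551 / 963900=0.00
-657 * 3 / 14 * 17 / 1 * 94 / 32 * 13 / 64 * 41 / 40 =-839383857 / 573440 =-1463.77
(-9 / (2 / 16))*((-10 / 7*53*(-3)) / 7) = -114480 / 49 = -2336.33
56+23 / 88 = 56.26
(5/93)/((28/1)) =5/2604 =0.00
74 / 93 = 0.80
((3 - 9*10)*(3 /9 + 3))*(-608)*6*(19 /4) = 5025120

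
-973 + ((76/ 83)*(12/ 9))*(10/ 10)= -241973/ 249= -971.78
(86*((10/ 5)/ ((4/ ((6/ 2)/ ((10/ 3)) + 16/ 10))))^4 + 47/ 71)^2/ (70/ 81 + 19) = 296778797198361/ 132890116096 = 2233.26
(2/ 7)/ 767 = 2/ 5369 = 0.00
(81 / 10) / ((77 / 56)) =324 / 55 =5.89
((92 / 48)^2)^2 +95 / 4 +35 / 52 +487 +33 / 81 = 141611053 / 269568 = 525.33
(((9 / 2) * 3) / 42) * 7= 9 / 4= 2.25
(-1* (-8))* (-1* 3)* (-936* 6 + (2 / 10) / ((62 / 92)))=20890416 / 155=134776.88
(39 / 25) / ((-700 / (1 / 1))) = -39 / 17500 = -0.00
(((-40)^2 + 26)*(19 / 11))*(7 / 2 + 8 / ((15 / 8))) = 1199717 / 55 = 21813.04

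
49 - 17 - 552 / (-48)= 87 / 2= 43.50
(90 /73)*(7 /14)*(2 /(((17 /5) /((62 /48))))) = 2325 /4964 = 0.47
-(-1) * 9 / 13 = 9 / 13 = 0.69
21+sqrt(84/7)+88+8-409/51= 2* sqrt(3)+5558/51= 112.44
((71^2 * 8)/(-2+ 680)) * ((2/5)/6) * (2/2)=20164/5085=3.97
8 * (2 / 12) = 4 / 3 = 1.33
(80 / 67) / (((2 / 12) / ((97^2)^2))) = 42494054880 / 67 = 634239625.07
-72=-72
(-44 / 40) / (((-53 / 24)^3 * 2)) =38016 / 744385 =0.05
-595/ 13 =-45.77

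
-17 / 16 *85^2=-122825 / 16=-7676.56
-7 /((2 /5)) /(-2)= 35 /4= 8.75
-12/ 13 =-0.92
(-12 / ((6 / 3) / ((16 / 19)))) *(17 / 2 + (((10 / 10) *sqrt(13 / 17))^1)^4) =-252048 / 5491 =-45.90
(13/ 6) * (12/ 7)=26/ 7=3.71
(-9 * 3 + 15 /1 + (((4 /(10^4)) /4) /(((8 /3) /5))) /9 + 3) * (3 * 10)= -270.00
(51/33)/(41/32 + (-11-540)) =-544/193501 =-0.00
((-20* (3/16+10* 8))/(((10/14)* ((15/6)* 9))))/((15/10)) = -8981/135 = -66.53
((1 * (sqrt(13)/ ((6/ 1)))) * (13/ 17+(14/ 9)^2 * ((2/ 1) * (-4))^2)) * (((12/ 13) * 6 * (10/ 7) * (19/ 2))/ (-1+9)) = 20358595 * sqrt(13)/ 83538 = 878.69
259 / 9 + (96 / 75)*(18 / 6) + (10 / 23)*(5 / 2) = 174422 / 5175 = 33.70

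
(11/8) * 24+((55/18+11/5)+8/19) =66137/1710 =38.68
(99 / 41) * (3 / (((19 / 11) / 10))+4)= 40194 / 779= 51.60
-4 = -4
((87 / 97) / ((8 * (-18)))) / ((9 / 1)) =-29 / 41904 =-0.00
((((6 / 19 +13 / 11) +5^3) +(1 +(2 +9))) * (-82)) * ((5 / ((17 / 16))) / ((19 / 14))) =-2658400640 / 67507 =-39379.63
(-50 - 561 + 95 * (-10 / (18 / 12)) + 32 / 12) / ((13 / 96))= -9169.23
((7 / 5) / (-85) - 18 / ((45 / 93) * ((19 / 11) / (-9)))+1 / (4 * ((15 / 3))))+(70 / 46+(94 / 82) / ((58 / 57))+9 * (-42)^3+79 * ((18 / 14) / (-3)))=-4121873693029103 / 6183156700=-666629.34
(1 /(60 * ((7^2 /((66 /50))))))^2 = 121 /600250000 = 0.00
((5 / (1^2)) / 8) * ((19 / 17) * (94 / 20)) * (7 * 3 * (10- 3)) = 131271 / 272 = 482.61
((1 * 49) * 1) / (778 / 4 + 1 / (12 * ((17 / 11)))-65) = 9996 / 26429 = 0.38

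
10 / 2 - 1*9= -4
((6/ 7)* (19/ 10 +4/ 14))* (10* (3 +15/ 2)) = 1377/ 7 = 196.71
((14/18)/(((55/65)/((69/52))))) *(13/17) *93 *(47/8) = 3049501/5984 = 509.61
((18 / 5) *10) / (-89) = -36 / 89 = -0.40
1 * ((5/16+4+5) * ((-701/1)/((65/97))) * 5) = -10131553/208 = -48709.39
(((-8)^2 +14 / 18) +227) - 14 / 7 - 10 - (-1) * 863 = 10285 / 9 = 1142.78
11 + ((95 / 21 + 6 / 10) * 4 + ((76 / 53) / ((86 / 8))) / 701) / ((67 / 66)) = 31.19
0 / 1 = 0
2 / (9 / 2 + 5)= 4 / 19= 0.21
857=857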